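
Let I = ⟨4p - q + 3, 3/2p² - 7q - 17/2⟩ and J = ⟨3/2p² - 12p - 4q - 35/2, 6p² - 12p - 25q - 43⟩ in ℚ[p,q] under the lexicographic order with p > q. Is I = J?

Yes, the ideals are equal.

Since reduced Gröbner bases are canonical representatives of ideals under a given ordering, it suffices to compute and compare them.
Buchberger on the first generating set:
f_1 = 4p - q + 3, LT = p.
f_2 = 3/2p² - 7q - 17/2, LT = p².

S(f_1,f_2): lcm = p². S = -¼pq + ¾p + 14/3q + 17/3.
  reduce S modulo (f_1, f_2):
  remainder -1/16q² + 121/24q + 245/48 ≠ 0; add g_3 = -1/16q² + 121/24q + 245/48 to the basis.

The other S-polynomials (S(f_1,g_3), S(f_2,g_3)) all reduce to 0 modulo the current basis, so we have a Gröbner basis.
Inter-reduce: drop elements whose leading term is divisible by another's, tail-reduce, and make monic.
Reduced Gröbner basis: {p - ¼q + ¾, q² - 242/3q - 245/3}.

Buchberger on the second generating set:
h_1 = 3/2p² - 12p - 4q - 35/2, LT = p².
h_2 = 6p² - 12p - 25q - 43, LT = p².

S(h_1,h_2): lcm = p². S = -6p + 3/2q - 9/2.
  reduce S modulo (h_1, h_2):
  remainder -6p + 3/2q - 9/2 ≠ 0; add k_3 = -6p + 3/2q - 9/2 to the basis.

S(h_1,k_3): lcm = p². S = ¼pq - 35/4p - 8/3q - 35/3.
  reduce S modulo (h_1, h_2, k_3):
  remainder 1/16q² - 121/24q - 245/48 ≠ 0; add k_4 = 1/16q² - 121/24q - 245/48 to the basis.

The other S-polynomials (S(h_2,k_3), S(h_1,k_4), S(h_2,k_4), S(k_3,k_4)) all reduce to 0 modulo the current basis, so we have a Gröbner basis.
Inter-reduce: drop elements whose leading term is divisible by another's, tail-reduce, and make monic.
Reduced Gröbner basis: {p - ¼q + ¾, q² - 242/3q - 245/3}.

Same reduced basis, so the two generating sets span the same ideal.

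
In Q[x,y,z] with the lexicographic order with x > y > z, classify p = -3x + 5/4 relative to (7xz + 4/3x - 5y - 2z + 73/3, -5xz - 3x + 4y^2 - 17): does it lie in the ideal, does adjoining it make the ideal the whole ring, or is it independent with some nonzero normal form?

-3x + 5/4 is independent of I; its normal form modulo I is -252/43y^2 + 225/43y + 90/43z + 119/172.

First compute the reduced Gröbner basis of I by Buchberger's algorithm.
f_1 = 7xz + 4/3x - 5y - 2z + 73/3, LT = xz.
f_2 = -5xz - 3x + 4y^2 - 17, LT = xz.

S(f_1,f_2): lcm = xz. S = -43/105x + 4/5y^2 - 5/7y - 2/7z + 8/105.
  reduce S modulo (f_1, f_2):
  remainder -43/105x + 4/5y^2 - 5/7y - 2/7z + 8/105 ≠ 0; add h_3 = -43/105x + 4/5y^2 - 5/7y - 2/7z + 8/105 to the basis.

S(f_1,h_3): lcm = xz. S = 4/21x + 84/43y^2z - 75/43yz - 5/7y - 30/43z^2 - 30/301z + 73/21.
  reduce S modulo (f_1, f_2, h_3):
  remainder 84/43y^2z + 16/43y^2 - 75/43yz - 45/43y - 30/43z^2 - 10/43z + 151/43 ≠ 0; add h_4 = 84/43y^2z + 16/43y^2 - 75/43yz - 45/43y - 30/43z^2 - 10/43z + 151/43 to the basis.

The other S-polynomials (S(f_2,h_3), S(f_1,h_4), S(f_2,h_4), S(h_3,h_4)) all reduce to 0 modulo the current basis, so we have a Gröbner basis.
Inter-reduce: drop elements whose leading term is divisible by another's, tail-reduce, and make monic.
Reduced Gröbner basis: {x - 84/43y^2 + 75/43y + 30/43z - 8/43, y^2z + 4/21y^2 - 25/28yz - 15/28y - 5/14z^2 - 5/42z + 151/84}.
Label its elements g_1 = x - 84/43y^2 + 75/43y + 30/43z - 8/43, g_2 = y^2z + 4/21y^2 - 25/28yz - 15/28y - 5/14z^2 - 5/42z + 151/84.

Reduce p = -3x + 5/4 modulo G:
  leading term x: subtract (-3)·g_1 from -3x + 5/4 → -252/43y^2 + 225/43y + 90/43z + 119/172
  leading term y^2: no divisor's leading term divides it; move -252/43y^2 to the remainder.
  leading term y: no divisor's leading term divides it; move 225/43y to the remainder.
  leading term z: no divisor's leading term divides it; move 90/43z to the remainder.
  leading term 1: no divisor's leading term divides it; move 119/172 to the remainder.
  normal form = -252/43y^2 + 225/43y + 90/43z + 119/172.
The normal form is nonzero, so p ∉ I. Since p minus its normal form lies in I, I + (p) = I + (r) where r = -252/43y^2 + 225/43y + 90/43z + 119/172; decide whether this ideal is the whole ring.
Run Buchberger on G together with r (pairs among the g_i already reduce to 0 since G is a Gröbner basis):
g_1 = x - 84/43y^2 + 75/43y + 30/43z - 8/43, LT = x.
g_2 = y^2z + 4/21y^2 - 25/28yz - 15/28y - 5/14z^2 - 5/42z + 151/84, LT = y^2z.
r = -252/43y^2 + 225/43y + 90/43z + 119/172, LT = y^2.

S(g_2,r): lcm = y^2z. S = 4/21y^2 - 15/28y - 1/1008z + 151/84.
  reduce S modulo (g_1, g_2, r):
  remainder -215/588y + 473/7056z + 344/189 ≠ 0; add m_4 = -215/588y + 473/7056z + 344/189 to the basis.

S(g_2,m_4): lcm = y^2z. S = 4/21y^2 + 11/60yz^2 + 5147/1260yz - 15/28y - 5/14z^2 - 5/42z + 151/84.
  reduce S modulo (g_1, g_2, r, m_4):
  remainder 121/3600z^3 + 14087/10800z^2 + 654991/32400z ≠ 0; add m_5 = 121/3600z^3 + 14087/10800z^2 + 654991/32400z to the basis.

S(r,m_4): lcm = y^2. S = 11/60yz + 5147/1260y - 5/14z - 17/144.
  reduce S modulo (g_1, g_2, r, m_4, m_5):
  remainder 121/3600z^2 + 14087/10800z + 654991/32400 ≠ 0; add m_6 = 121/3600z^2 + 14087/10800z + 654991/32400 to the basis.

The other S-polynomials (S(g_1,g_2), S(g_1,r), S(g_1,m_4), S(g_1,m_5), S(g_2,m_5), S(r,m_5), S(m_4,m_5), S(g_1,m_6), S(g_2,m_6), S(r,m_6), S(m_4,m_6), S(m_5,m_6)) all reduce to 0 modulo the current basis, so we have a Gröbner basis.
Inter-reduce: drop elements whose leading term is divisible by another's, tail-reduce, and make monic.
Reduced Gröbner basis: {x - 5/12, y - 11/60z - 224/45, z^2 + 14087/363z + 654991/1089}.
The reduced Gröbner basis of I + (p) is {x - 5/12, y - 11/60z - 224/45, z^2 + 14087/363z + 654991/1089} ≠ {1}, a proper ideal, so the enlarged system stays consistent: p is independent of I, with normal form -252/43y^2 + 225/43y + 90/43z + 119/172.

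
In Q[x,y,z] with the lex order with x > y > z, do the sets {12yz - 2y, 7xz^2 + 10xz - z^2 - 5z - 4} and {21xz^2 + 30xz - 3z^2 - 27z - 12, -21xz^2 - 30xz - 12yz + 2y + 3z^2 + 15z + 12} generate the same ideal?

Since reduced Gröbner bases are canonical representatives of ideals under a given ordering, it suffices to compute and compare them.
Buchberger on the first generating set:
f_1 = 12yz - 2y, LT = yz.
f_2 = 7xz^2 + 10xz - z^2 - 5z - 4, LT = xz^2.

S(f_1,f_2): lcm = xyz^2. S = -67/42xyz + 1/7yz^2 + 5/7yz + 4/7y.
  leading term xyz: subtract (-67/504x)·f_1 from -67/42xyz + 1/7yz^2 + 5/7yz + 4/7y → -67/252xy + 1/7yz^2 + 5/7yz + 4/7y
  leading term xy: no divisor's leading term divides it; move -67/252xy to the remainder.
  leading term yz^2: subtract (1/84z)·f_1 from 1/7yz^2 + 5/7yz + 4/7y → 31/42yz + 4/7y
  leading term yz: subtract (31/504)·f_1 from 31/42yz + 4/7y → 25/36y
  leading term y: no divisor's leading term divides it; move 25/36y to the remainder.
  remainder -67/252xy + 25/36y ≠ 0; add g_3 = -67/252xy + 25/36y to the basis.

The other S-polynomials (S(f_1,g_3), S(f_2,g_3)) all reduce to 0 modulo the current basis, so we have a Gröbner basis.
Inter-reduce: drop elements whose leading term is divisible by another's, tail-reduce, and make monic.
Reduced Gröbner basis: {xy - 175/67y, xz^2 + 10/7xz - 1/7z^2 - 5/7z - 4/7, yz - 1/6y}.

Buchberger on the second generating set:
h_1 = 21xz^2 + 30xz - 3z^2 - 27z - 12, LT = xz^2.
h_2 = -21xz^2 - 30xz - 12yz + 2y + 3z^2 + 15z + 12, LT = xz^2.

S(h_1,h_2): lcm = xz^2. S = -4/7yz + 2/21y - 4/7z.
  leading term yz: no divisor's leading term divides it; move -4/7yz to the remainder.
  leading term y: no divisor's leading term divides it; move 2/21y to the remainder.
  leading term z: no divisor's leading term divides it; move -4/7z to the remainder.
  remainder -4/7yz + 2/21y - 4/7z ≠ 0; add k_3 = -4/7yz + 2/21y - 4/7z to the basis.

S(h_1,k_3): lcm = xyz^2. S = 67/42xyz - xz^2 - 1/7yz^2 - 9/7yz - 4/7y.
  leading term xyz: subtract (-67/24x)·k_3 from 67/42xyz - xz^2 - 1/7yz^2 - 9/7yz - 4/7y → 67/252xy - xz^2 - 67/42xz - 1/7yz^2 - 9/7yz - 4/7y
  leading term xy: no divisor's leading term divides it; move 67/252xy to the remainder.
  leading term xz^2: subtract (-1/21)·h_1 from -xz^2 - 67/42xz - 1/7yz^2 - 9/7yz - 4/7y → -1/6xz - 1/7yz^2 - 9/7yz - 4/7y - 1/7z^2 - 9/7z - 4/7
  leading term xz: no divisor's leading term divides it; move -1/6xz to the remainder.
  leading term yz^2: subtract (1/4z)·k_3 from -1/7yz^2 - 9/7yz - 4/7y - 1/7z^2 - 9/7z - 4/7 → -55/42yz - 4/7y - 9/7z - 4/7
  leading term yz: subtract (55/24)·k_3 from -55/42yz - 4/7y - 9/7z - 4/7 → -199/252y + 1/42z - 4/7
  leading term y: no divisor's leading term divides it; move -199/252y to the remainder.
  leading term z: no divisor's leading term divides it; move 1/42z to the remainder.
  leading term 1: no divisor's leading term divides it; move -4/7 to the remainder.
  remainder 67/252xy - 1/6xz - 199/252y + 1/42z - 4/7 ≠ 0; add k_4 = 67/252xy - 1/6xz - 199/252y + 1/42z - 4/7 to the basis.

The other S-polynomials (S(h_2,k_3), S(h_1,k_4), S(h_2,k_4), S(k_3,k_4)) all reduce to 0 modulo the current basis, so we have a Gröbner basis.
Inter-reduce: drop elements whose leading term is divisible by another's, tail-reduce, and make monic.
Reduced Gröbner basis: {xy - 42/67xz - 199/67y + 6/67z - 144/67, xz^2 + 10/7xz - 1/7z^2 - 9/7z - 4/7, yz - 1/6y + z}.

Since the reduced bases disagree, the two ideals are not the same.

No, the ideals differ.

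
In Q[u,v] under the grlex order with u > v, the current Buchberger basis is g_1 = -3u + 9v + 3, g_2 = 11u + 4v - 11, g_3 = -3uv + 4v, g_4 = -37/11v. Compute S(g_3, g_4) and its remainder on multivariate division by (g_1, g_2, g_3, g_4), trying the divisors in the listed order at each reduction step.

lcm(LM(g_3), LM(g_4)) = uv.
S = (lcm/LT(g_3))·g_3 − (lcm/LT(g_4))·g_4 = -4/3v.
Reduce S modulo (g_1, g_2, g_3, g_4) in that order:
  leading term v: subtract (44/111)·g_4 from -4/3v → 0
The remainder is 0, so this S-polynomial contributes no new basis element.
This is the inner loop of Buchberger's algorithm — each nonzero remainder becomes a new basis element.

S(g_3, g_4) = -4/3v; remainder on division = 0.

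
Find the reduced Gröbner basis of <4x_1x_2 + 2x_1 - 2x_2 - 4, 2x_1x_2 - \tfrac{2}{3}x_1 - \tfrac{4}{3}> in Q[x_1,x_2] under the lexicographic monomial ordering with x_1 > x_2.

G = {x_1 - \tfrac{3}{5}x_2 - \tfrac{2}{5}, x_2^{2} + \tfrac{1}{3}x_2 - \tfrac{4}{3}}

f_1 = 4x_1x_2 + 2x_1 - 2x_2 - 4, LT = x_1x_2.
f_2 = 2x_1x_2 - \tfrac{2}{3}x_1 - \tfrac{4}{3}, LT = x_1x_2.

S(f_1,f_2): lcm = x_1x_2. S = \tfrac{5}{6}x_1 - \tfrac{1}{2}x_2 - \tfrac{1}{3}.
  leading term x_1: no divisor's leading term divides it; move \tfrac{5}{6}x_1 to the remainder.
  leading term x_2: no divisor's leading term divides it; move -\tfrac{1}{2}x_2 to the remainder.
  leading term 1: no divisor's leading term divides it; move -\tfrac{1}{3} to the remainder.
  remainder \tfrac{5}{6}x_1 - \tfrac{1}{2}x_2 - \tfrac{1}{3} ≠ 0; add g_3 = \tfrac{5}{6}x_1 - \tfrac{1}{2}x_2 - \tfrac{1}{3} to the basis.

S(f_1,g_3): lcm = x_1x_2. S = \tfrac{1}{2}x_1 + \tfrac{3}{5}x_2^{2} - \tfrac{1}{10}x_2 - 1.
  leading term x_1: subtract (\tfrac{3}{5})·g_3 from \tfrac{1}{2}x_1 + \tfrac{3}{5}x_2^{2} - \tfrac{1}{10}x_2 - 1 → \tfrac{3}{5}x_2^{2} + \tfrac{1}{5}x_2 - \tfrac{4}{5}
  leading term x_2^{2}: no divisor's leading term divides it; move \tfrac{3}{5}x_2^{2} to the remainder.
  leading term x_2: no divisor's leading term divides it; move \tfrac{1}{5}x_2 to the remainder.
  leading term 1: no divisor's leading term divides it; move -\tfrac{4}{5} to the remainder.
  remainder \tfrac{3}{5}x_2^{2} + \tfrac{1}{5}x_2 - \tfrac{4}{5} ≠ 0; add g_4 = \tfrac{3}{5}x_2^{2} + \tfrac{1}{5}x_2 - \tfrac{4}{5} to the basis.

The other S-polynomials (S(f_2,g_3), S(f_1,g_4), S(f_2,g_4), S(g_3,g_4)) all reduce to 0 modulo the current basis, so we have a Gröbner basis.
Inter-reduce: drop elements whose leading term is divisible by another's, tail-reduce, and make monic.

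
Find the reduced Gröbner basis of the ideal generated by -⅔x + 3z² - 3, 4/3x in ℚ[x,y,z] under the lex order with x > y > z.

G = {x, z² - 1}

f_1 = -⅔x + 3z² - 3, LT = x.
f_2 = 4/3x, LT = x.

S(f_1,f_2): lcm = x. S = -9/2z² + 9/2.
  reduce S modulo (f_1, f_2):
  remainder -9/2z² + 9/2 ≠ 0; add g_3 = -9/2z² + 9/2 to the basis.

The other S-polynomials (S(f_1,g_3), S(f_2,g_3)) all reduce to 0 modulo the current basis, so we have a Gröbner basis.
Inter-reduce: drop elements whose leading term is divisible by another's, tail-reduce, and make monic.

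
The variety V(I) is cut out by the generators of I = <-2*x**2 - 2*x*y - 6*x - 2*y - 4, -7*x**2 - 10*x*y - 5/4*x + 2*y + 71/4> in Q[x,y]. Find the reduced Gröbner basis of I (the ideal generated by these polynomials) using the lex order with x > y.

f_1 = -2*x**2 - 2*x*y - 6*x - 2*y - 4, LT = x**2.
f_2 = -7*x**2 - 10*x*y - 5/4*x + 2*y + 71/4, LT = x**2.

S(f_1,f_2): lcm = x**2. S = -3/7*x*y + 79/28*x + 9/7*y + 127/28.
  reduce S modulo (f_1, f_2):
  remainder -3/7*x*y + 79/28*x + 9/7*y + 127/28 ≠ 0; add g_3 = -3/7*x*y + 79/28*x + 9/7*y + 127/28 to the basis.

S(f_1,g_3): lcm = x**2*y. S = 79/12*x**2 + x*y**2 + 6*x*y + 127/12*x + y**2 + 2*y.
  reduce S modulo (f_1, f_2, g_3):
  remainder 91/3*x + 4*y**2 + 24*y + 151/3 ≠ 0; add g_4 = 91/3*x + 4*y**2 + 24*y + 151/3 to the basis.

S(g_3,g_4): lcm = x*y. S = -79/12*x - 12/91*y**3 - 72/91*y**2 - 424/91*y - 127/12.
  reduce S modulo (f_1, f_2, g_3, g_4):
  remainder -12/91*y**3 + 1/13*y**2 + 50/91*y + 31/91 ≠ 0; add g_5 = -12/91*y**3 + 1/13*y**2 + 50/91*y + 31/91 to the basis.

The other S-polynomials (S(f_2,g_3), S(f_1,g_4), S(f_2,g_4), S(f_1,g_5), S(f_2,g_5), S(g_3,g_5), S(g_4,g_5)) all reduce to 0 modulo the current basis, so we have a Gröbner basis.
Inter-reduce: drop elements whose leading term is divisible by another's, tail-reduce, and make monic.

G = {x + 12/91*y**2 + 72/91*y + 151/91, y**3 - 7/12*y**2 - 25/6*y - 31/12}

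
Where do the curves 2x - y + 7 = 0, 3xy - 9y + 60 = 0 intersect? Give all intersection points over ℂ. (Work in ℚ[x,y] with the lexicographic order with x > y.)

Compute a lex Gröbner basis by Buchberger's algorithm.
f_1 = 2x - y + 7, LT = x.
f_2 = 3xy - 9y + 60, LT = xy.

S(f_1,f_2): lcm = xy. S = -½y² + 13/2y - 20.
  leading term y²: no divisor's leading term divides it; move -½y² to the remainder.
  leading term y: no divisor's leading term divides it; move 13/2y to the remainder.
  leading term 1: no divisor's leading term divides it; move -20 to the remainder.
  remainder -½y² + 13/2y - 20 ≠ 0; add h_3 = -½y² + 13/2y - 20 to the basis.

The other S-polynomials (S(f_1,h_3), S(f_2,h_3)) all reduce to 0 modulo the current basis, so we have a Gröbner basis.
Inter-reduce: drop elements whose leading term is divisible by another's, tail-reduce, and make monic.
Reduced Gröbner basis: {x - ½y + 7/2, y² - 13y + 40}.

Since the basis is lex-ordered, y² - 13y + 40 is univariate in y. Its roots are {5, 8}. Back-substituting each root into the other basis elements fixes the other coordinates.
  y = 5: the earlier basis element becomes x + 1 = 0, giving x = -1 — point (-1, 5).
  y = 8: the earlier basis element becomes x - ½ = 0, giving x = 1/2 — point (1/2, 8).
Each listed point satisfies every original equation (direct substitution).

{(-1, 5), (1/2, 8)}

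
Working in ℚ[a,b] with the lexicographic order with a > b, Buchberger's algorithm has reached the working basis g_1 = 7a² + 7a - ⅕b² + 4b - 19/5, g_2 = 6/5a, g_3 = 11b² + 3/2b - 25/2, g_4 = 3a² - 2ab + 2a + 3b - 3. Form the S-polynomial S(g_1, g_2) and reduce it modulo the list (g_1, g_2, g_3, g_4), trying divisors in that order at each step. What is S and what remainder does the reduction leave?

S(g_1, g_2) = a - 1/35b² + 4/7b - 19/35; remainder on division = 443/770b - 443/770.

lcm(LM(g_1), LM(g_2)) = a².
S = (lcm/LT(g_1))·g_1 − (lcm/LT(g_2))·g_2 = a - 1/35b² + 4/7b - 19/35.
Reduce S modulo (g_1, g_2, g_3, g_4) in that order:
  leading term a: subtract (⅚)·g_2 from a - 1/35b² + 4/7b - 19/35 → -1/35b² + 4/7b - 19/35
  leading term b²: subtract (-1/385)·g_3 from -1/35b² + 4/7b - 19/35 → 443/770b - 443/770
  leading term b: no divisor's leading term divides it; move 443/770b to the remainder.
  leading term 1: no divisor's leading term divides it; move -443/770 to the remainder.
The remainder 443/770b - 443/770 is nonzero, so it would be added as the next basis element.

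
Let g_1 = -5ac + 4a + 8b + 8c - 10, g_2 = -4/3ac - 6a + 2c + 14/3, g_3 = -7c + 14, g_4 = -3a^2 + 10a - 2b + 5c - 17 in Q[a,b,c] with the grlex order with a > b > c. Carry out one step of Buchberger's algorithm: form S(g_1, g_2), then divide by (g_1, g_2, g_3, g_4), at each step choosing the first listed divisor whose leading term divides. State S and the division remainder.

lcm(LM(g_1), LM(g_2)) = ac.
S = (lcm/LT(g_1))·g_1 − (lcm/LT(g_2))·g_2 = -53/10a - 8/5b - 1/10c + 11/2.
Reduce S modulo (g_1, g_2, g_3, g_4) in that order:
  leading term a: no divisor's leading term divides it; move -53/10a to the remainder.
  leading term b: no divisor's leading term divides it; move -8/5b to the remainder.
  leading term c: subtract (1/70)·g_3 from -1/10c + 11/2 → 53/10
  leading term 1: no divisor's leading term divides it; move 53/10 to the remainder.
The remainder -53/10a - 8/5b + 53/10 is nonzero, so it would be added as the next basis element.

S(g_1, g_2) = -53/10a - 8/5b - 1/10c + 11/2; remainder on division = -53/10a - 8/5b + 53/10.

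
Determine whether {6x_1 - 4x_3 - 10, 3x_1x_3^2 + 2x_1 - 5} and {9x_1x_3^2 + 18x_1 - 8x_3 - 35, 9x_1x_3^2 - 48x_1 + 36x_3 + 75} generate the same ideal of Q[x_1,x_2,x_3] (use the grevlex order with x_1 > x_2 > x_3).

Since reduced Gröbner bases are canonical representatives of ideals under a given ordering, it suffices to compute and compare them.
Buchberger on the first generating set:
f_1 = 6x_1 - 4x_3 - 10, LT = x_1.
f_2 = 3x_1x_3^2 + 2x_1 - 5, LT = x_1x_3^2.

S(f_1,f_2): lcm = x_1x_3^2. S = -2/3x_3^3 - 5/3x_3^2 - 2/3x_1 + 5/3.
  reduce S modulo (f_1, f_2):
  remainder -2/3x_3^3 - 5/3x_3^2 - 4/9x_3 + 5/9 ≠ 0; add g_3 = -2/3x_3^3 - 5/3x_3^2 - 4/9x_3 + 5/9 to the basis.

The other S-polynomials (S(f_1,g_3), S(f_2,g_3)) all reduce to 0 modulo the current basis, so we have a Gröbner basis.
Inter-reduce: drop elements whose leading term is divisible by another's, tail-reduce, and make monic.
Reduced Gröbner basis: {x_3^3 + 5/2x_3^2 + 2/3x_3 - 5/6, x_1 - 2/3x_3 - 5/3}.

Buchberger on the second generating set:
h_1 = 9x_1x_3^2 + 18x_1 - 8x_3 - 35, LT = x_1x_3^2.
h_2 = 9x_1x_3^2 - 48x_1 + 36x_3 + 75, LT = x_1x_3^2.

S(h_1,h_2): lcm = x_1x_3^2. S = 22/3x_1 - 44/9x_3 - 110/9.
  reduce S modulo (h_1, h_2):
  remainder 22/3x_1 - 44/9x_3 - 110/9 ≠ 0; add k_3 = 22/3x_1 - 44/9x_3 - 110/9 to the basis.

S(h_1,k_3): lcm = x_1x_3^2. S = 2/3x_3^3 + 5/3x_3^2 + 2x_1 - 8/9x_3 - 35/9.
  reduce S modulo (h_1, h_2, k_3):
  remainder 2/3x_3^3 + 5/3x_3^2 + 4/9x_3 - 5/9 ≠ 0; add k_4 = 2/3x_3^3 + 5/3x_3^2 + 4/9x_3 - 5/9 to the basis.

The other S-polynomials (S(h_2,k_3), S(h_1,k_4), S(h_2,k_4), S(k_3,k_4)) all reduce to 0 modulo the current basis, so we have a Gröbner basis.
Inter-reduce: drop elements whose leading term is divisible by another's, tail-reduce, and make monic.
Reduced Gröbner basis: {x_3^3 + 5/2x_3^2 + 2/3x_3 - 5/6, x_1 - 2/3x_3 - 5/3}.

These coincide, so the ideals are equal.

Yes, the ideals are equal.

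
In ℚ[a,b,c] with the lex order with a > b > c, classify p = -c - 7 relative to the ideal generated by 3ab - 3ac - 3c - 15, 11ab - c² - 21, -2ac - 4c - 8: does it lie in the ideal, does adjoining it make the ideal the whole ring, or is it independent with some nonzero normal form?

Adjoining -c - 7 makes the ideal the whole ring: the system is inconsistent.

First compute the reduced Gröbner basis of I by Buchberger's algorithm.
f_1 = 3ab - 3ac - 3c - 15, LT = ab.
f_2 = 11ab - c² - 21, LT = ab.
f_3 = -2ac - 4c - 8, LT = ac.

S(f_1,f_2): lcm = ab. S = -ac + 1/11c² - c - 34/11.
  reduce S modulo (f_1, f_2, f_3):
  remainder 1/11c² + c + 10/11 ≠ 0; add h_4 = 1/11c² + c + 10/11 to the basis.

S(f_1,f_3): lcm = abc. S = -ac² - 2bc - 4b - c² - 5c.
  reduce S modulo (f_1, f_2, f_3, h_4):
  remainder -2bc - 4b - 12c - 10 ≠ 0; add h_5 = -2bc - 4b - 12c - 10 to the basis.

S(f_3,h_4): lcm = ac². S = -11ac - 10a + 2c² + 4c.
  reduce S modulo (f_1, f_2, f_3, h_4, h_5):
  remainder -10a + 4c + 24 ≠ 0; add h_6 = -10a + 4c + 24 to the basis.

S(h_4,h_5): lcm = bc². S = 9bc + 10b - 6c² - 5c.
  reduce S modulo (f_1, f_2, f_3, h_4, h_5, h_6):
  remainder -8b + 7c + 15 ≠ 0; add h_7 = -8b + 7c + 15 to the basis.

The other S-polynomials (S(f_2,f_3), S(f_1,h_4), S(f_2,h_4), S(f_1,h_5), S(f_2,h_5), S(f_3,h_5), S(f_1,h_6), S(f_2,h_6), S(f_3,h_6), S(h_4,h_6), S(h_5,h_6), S(f_1,h_7), S(f_2,h_7), S(f_3,h_7), S(h_4,h_7), S(h_5,h_7), S(h_6,h_7)) all reduce to 0 modulo the current basis, so we have a Gröbner basis.
Inter-reduce: drop elements whose leading term is divisible by another's, tail-reduce, and make monic.
Reduced Gröbner basis: {a - ⅖c - 12/5, b - ⅞c - 15/8, c² + 11c + 10}.
Label its elements g_1 = a - ⅖c - 12/5, g_2 = b - ⅞c - 15/8, g_3 = c² + 11c + 10.

Reduce p = -c - 7 modulo G:
  leading term c: no divisor's leading term divides it; move -c to the remainder.
  leading term 1: no divisor's leading term divides it; move -7 to the remainder.
  normal form = -c - 7.
The normal form is nonzero, so p ∉ I. Since p minus its normal form lies in I, I + (p) = I + (r) where r = -c - 7; decide whether this ideal is the whole ring.
Run Buchberger on G together with r (pairs among the g_i already reduce to 0 since G is a Gröbner basis):
g_1 = a - ⅖c - 12/5, LT = a.
g_2 = b - ⅞c - 15/8, LT = b.
g_3 = c² + 11c + 10, LT = c².
r = -c - 7, LT = c.

S(g_3,r): lcm = c². S = 4c + 10.
  reduce S modulo (g_1, g_2, g_3, r):
  remainder -18 ≠ 0; add m_5 = -18 to the basis.

The other S-polynomials (S(g_1,g_2), S(g_1,g_3), S(g_1,r), S(g_2,g_3), S(g_2,r), S(g_1,m_5), S(g_2,m_5), S(g_3,m_5), S(r,m_5)) all reduce to 0 modulo the current basis, so we have a Gröbner basis.
Inter-reduce: drop elements whose leading term is divisible by another's, tail-reduce, and make monic.
Reduced Gröbner basis: {1}.
The reduced Gröbner basis of I + (p) is {1}: the ideal is the whole ring, so the enlarged system has no common solution — adjoining p is inconsistent.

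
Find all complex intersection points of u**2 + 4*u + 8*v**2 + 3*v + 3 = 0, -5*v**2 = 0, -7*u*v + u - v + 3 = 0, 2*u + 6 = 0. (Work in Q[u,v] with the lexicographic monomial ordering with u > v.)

Compute a lex Gröbner basis by Buchberger's algorithm.
f_1 = u**2 + 4*u + 8*v**2 + 3*v + 3, LT = u**2.
f_2 = -5*v**2, LT = v**2.
f_3 = -7*u*v + u - v + 3, LT = u*v.
f_4 = 2*u + 6, LT = u.

S(f_1,f_3): lcm = u**2*v. S = 1/7*u**2 + 27/7*u*v + 3/7*u + 8*v**3 + 3*v**2 + 3*v.
  reduce S modulo (f_1, f_2, f_3, f_4):
  remainder 99/49*v ≠ 0; add h_5 = 99/49*v to the basis.

The other S-polynomials (S(f_1,f_2), S(f_1,f_4), S(f_2,f_3), S(f_2,f_4), S(f_3,f_4), S(f_1,h_5), S(f_2,h_5), S(f_3,h_5), S(f_4,h_5)) all reduce to 0 modulo the current basis, so we have a Gröbner basis.
Inter-reduce: drop elements whose leading term is divisible by another's, tail-reduce, and make monic.
Reduced Gröbner basis: {u + 3, v}.

Since the basis is lex-ordered, v is univariate in v. Its roots are {0}. Back-substituting each root into the other basis elements fixes the other coordinates.
  v = 0: the earlier basis element becomes u + 3 = 0, giving u = -3 — point (-3, 0).

{(-3, 0)}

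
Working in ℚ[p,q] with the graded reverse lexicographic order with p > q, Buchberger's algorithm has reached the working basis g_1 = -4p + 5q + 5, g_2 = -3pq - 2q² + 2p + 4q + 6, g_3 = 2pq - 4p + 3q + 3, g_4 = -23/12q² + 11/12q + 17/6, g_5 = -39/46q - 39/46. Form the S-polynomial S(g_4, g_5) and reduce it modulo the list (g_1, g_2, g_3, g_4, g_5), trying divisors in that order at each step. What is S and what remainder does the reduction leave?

lcm(LM(g_4), LM(g_5)) = q².
S = (lcm/LT(g_4))·g_4 − (lcm/LT(g_5))·g_5 = -34/23q - 34/23.
Reduce S modulo (g_1, g_2, g_3, g_4, g_5) in that order:
  leading term q: subtract (68/39)·g_5 from -34/23q - 34/23 → 0
The remainder is 0, so this S-polynomial contributes no new basis element.
This is the inner loop of Buchberger's algorithm — each nonzero remainder becomes a new basis element.

S(g_4, g_5) = -34/23q - 34/23; remainder on division = 0.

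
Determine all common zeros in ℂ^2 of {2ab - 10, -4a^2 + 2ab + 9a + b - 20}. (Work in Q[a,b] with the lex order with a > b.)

Compute a lex Gröbner basis by Buchberger's algorithm.
f_1 = 2ab - 10, LT = ab.
f_2 = -4a^2 + 2ab + 9a + b - 20, LT = a^2.

S(f_1,f_2): lcm = a^2b. S = 1/2ab^2 + 9/4ab - 5a + 1/4b^2 - 5b.
  leading term ab^2: subtract (1/4b)·f_1 from 1/2ab^2 + 9/4ab - 5a + 1/4b^2 - 5b → 9/4ab - 5a + 1/4b^2 - 5/2b
  leading term ab: subtract (9/8)·f_1 from 9/4ab - 5a + 1/4b^2 - 5/2b → -5a + 1/4b^2 - 5/2b + 45/4
  leading term a: no divisor's leading term divides it; move -5a to the remainder.
  leading term b^2: no divisor's leading term divides it; move 1/4b^2 to the remainder.
  leading term b: no divisor's leading term divides it; move -5/2b to the remainder.
  leading term 1: no divisor's leading term divides it; move 45/4 to the remainder.
  remainder -5a + 1/4b^2 - 5/2b + 45/4 ≠ 0; add h_3 = -5a + 1/4b^2 - 5/2b + 45/4 to the basis.

S(f_1,h_3): lcm = ab. S = 1/20b^3 - 1/2b^2 + 9/4b - 5.
  leading term b^3: no divisor's leading term divides it; move 1/20b^3 to the remainder.
  leading term b^2: no divisor's leading term divides it; move -1/2b^2 to the remainder.
  leading term b: no divisor's leading term divides it; move 9/4b to the remainder.
  leading term 1: no divisor's leading term divides it; move -5 to the remainder.
  remainder 1/20b^3 - 1/2b^2 + 9/4b - 5 ≠ 0; add h_4 = 1/20b^3 - 1/2b^2 + 9/4b - 5 to the basis.

The other S-polynomials (S(f_2,h_3), S(f_1,h_4), S(f_2,h_4), S(h_3,h_4)) all reduce to 0 modulo the current basis, so we have a Gröbner basis.
Inter-reduce: drop elements whose leading term is divisible by another's, tail-reduce, and make monic.
Reduced Gröbner basis: {a - 1/20b^2 + 1/2b - 9/4, b^3 - 10b^2 + 45b - 100}.

A lex Gröbner basis eliminates variables successively. Here b^3 - 10b^2 + 45b - 100 depends only on b, with roots {5, 5/2 - sqrt(55)*I/2, 5/2 + sqrt(55)*I/2}; lifting each root through the earlier basis elements recovers the full solutions.
  b = 5: the earlier basis element becomes a - 1 = 0, giving a = 1 — point (1, 5).
  b = 5/2 - sqrt(55)*I/2: the earlier basis element becomes a - 5/8 - sqrt(55)*I/8 = 0, giving a = 5/8 + sqrt(55)*I/8 — point (5/8 + sqrt(55)*I/8, 5/2 - sqrt(55)*I/2).
  b = 5/2 + sqrt(55)*I/2: the earlier basis element becomes a - 5/8 + sqrt(55)*I/8 = 0, giving a = 5/8 - sqrt(55)*I/8 — point (5/8 - sqrt(55)*I/8, 5/2 + sqrt(55)*I/2).

{(1, 5), (5/8 + sqrt(55)*I/8, 5/2 - sqrt(55)*I/2), (5/8 - sqrt(55)*I/8, 5/2 + sqrt(55)*I/2)}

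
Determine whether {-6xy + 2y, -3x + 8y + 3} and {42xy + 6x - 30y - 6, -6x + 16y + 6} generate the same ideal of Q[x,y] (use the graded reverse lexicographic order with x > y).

Yes, the ideals are equal.

For a fixed monomial order, each ideal has a unique reduced Gröbner basis; comparing bases decides equality.
Buchberger on the first generating set:
f_1 = -6xy + 2y, LT = xy.
f_2 = -3x + 8y + 3, LT = x.

S(f_1,f_2): lcm = xy. S = 8/3y^2 + 2/3y.
  reduce S modulo (f_1, f_2):
  remainder 8/3y^2 + 2/3y ≠ 0; add g_3 = 8/3y^2 + 2/3y to the basis.

The other S-polynomials (S(f_1,g_3), S(f_2,g_3)) all reduce to 0 modulo the current basis, so we have a Gröbner basis.
Inter-reduce: drop elements whose leading term is divisible by another's, tail-reduce, and make monic.
Reduced Gröbner basis: {y^2 + 1/4y, x - 8/3y - 1}.

Buchberger on the second generating set:
h_1 = 42xy + 6x - 30y - 6, LT = xy.
h_2 = -6x + 16y + 6, LT = x.

S(h_1,h_2): lcm = xy. S = 8/3y^2 + 1/7x + 2/7y - 1/7.
  reduce S modulo (h_1, h_2):
  remainder 8/3y^2 + 2/3y ≠ 0; add k_3 = 8/3y^2 + 2/3y to the basis.

The other S-polynomials (S(h_1,k_3), S(h_2,k_3)) all reduce to 0 modulo the current basis, so we have a Gröbner basis.
Inter-reduce: drop elements whose leading term is divisible by another's, tail-reduce, and make monic.
Reduced Gröbner basis: {y^2 + 1/4y, x - 8/3y - 1}.

These coincide, so the ideals are equal.
The same test decides containment: I ⊆ J iff every generator of I reduces to 0 modulo a Gröbner basis of J.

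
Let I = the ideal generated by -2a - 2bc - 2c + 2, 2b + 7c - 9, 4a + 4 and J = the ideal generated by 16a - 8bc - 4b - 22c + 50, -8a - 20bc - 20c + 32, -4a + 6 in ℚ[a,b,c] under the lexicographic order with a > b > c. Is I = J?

For a fixed monomial order, each ideal has a unique reduced Gröbner basis; comparing bases decides equality.
Buchberger on the first generating set:
f_1 = -2a - 2bc - 2c + 2, LT = a.
f_2 = 2b + 7c - 9, LT = b.
f_3 = 4a + 4, LT = a.

S(f_1,f_3): lcm = a. S = bc + c - 2.
  leading term bc: subtract (½c)·f_2 from bc + c - 2 → -7/2c² + 11/2c - 2
  leading term c²: no divisor's leading term divides it; move -7/2c² to the remainder.
  leading term c: no divisor's leading term divides it; move 11/2c to the remainder.
  leading term 1: no divisor's leading term divides it; move -2 to the remainder.
  remainder -7/2c² + 11/2c - 2 ≠ 0; add g_4 = -7/2c² + 11/2c - 2 to the basis.

The other S-polynomials (S(f_1,f_2), S(f_2,f_3), S(f_1,g_4), S(f_2,g_4), S(f_3,g_4)) all reduce to 0 modulo the current basis, so we have a Gröbner basis.
Inter-reduce: drop elements whose leading term is divisible by another's, tail-reduce, and make monic.
Reduced Gröbner basis: {a + 1, b + 7/2c - 9/2, c² - 11/7c + 4/7}.

Buchberger on the second generating set:
h_1 = 16a - 8bc - 4b - 22c + 50, LT = a.
h_2 = -8a - 20bc - 20c + 32, LT = a.
h_3 = -4a + 6, LT = a.

S(h_1,h_2): lcm = a. S = -3bc - ¼b - 31/8c + 57/8.
  leading term bc: no divisor's leading term divides it; move -3bc to the remainder.
  leading term b: no divisor's leading term divides it; move -¼b to the remainder.
  leading term c: no divisor's leading term divides it; move -31/8c to the remainder.
  leading term 1: no divisor's leading term divides it; move 57/8 to the remainder.
  remainder -3bc - ¼b - 31/8c + 57/8 ≠ 0; add k_4 = -3bc - ¼b - 31/8c + 57/8 to the basis.

S(h_1,h_3): lcm = a. S = -½bc - ¼b - 11/8c + 37/8.
  leading term bc: subtract (⅙)·k_4 from -½bc - ¼b - 11/8c + 37/8 → -5/24b - 35/48c + 55/16
  leading term b: no divisor's leading term divides it; move -5/24b to the remainder.
  leading term c: no divisor's leading term divides it; move -35/48c to the remainder.
  leading term 1: no divisor's leading term divides it; move 55/16 to the remainder.
  remainder -5/24b - 35/48c + 55/16 ≠ 0; add k_5 = -5/24b - 35/48c + 55/16 to the basis.

S(k_4,k_5): lcm = bc. S = 1/12b - 7/2c² + 427/24c - 19/8.
  leading term b: subtract (-⅖)·k_5 from 1/12b - 7/2c² + 427/24c - 19/8 → -7/2c² + 35/2c - 1
  leading term c²: no divisor's leading term divides it; move -7/2c² to the remainder.
  leading term c: no divisor's leading term divides it; move 35/2c to the remainder.
  leading term 1: no divisor's leading term divides it; move -1 to the remainder.
  remainder -7/2c² + 35/2c - 1 ≠ 0; add k_6 = -7/2c² + 35/2c - 1 to the basis.

The other S-polynomials (S(h_2,h_3), S(h_1,k_4), S(h_2,k_4), S(h_3,k_4), S(h_1,k_5), S(h_2,k_5), S(h_3,k_5), S(h_1,k_6), S(h_2,k_6), S(h_3,k_6), S(k_4,k_6), S(k_5,k_6)) all reduce to 0 modulo the current basis, so we have a Gröbner basis.
Inter-reduce: drop elements whose leading term is divisible by another's, tail-reduce, and make monic.
Reduced Gröbner basis: {a - 3/2, b + 7/2c - 33/2, c² - 5c + 2/7}.

Since the reduced bases disagree, the two ideals are not the same.

No, the ideals differ.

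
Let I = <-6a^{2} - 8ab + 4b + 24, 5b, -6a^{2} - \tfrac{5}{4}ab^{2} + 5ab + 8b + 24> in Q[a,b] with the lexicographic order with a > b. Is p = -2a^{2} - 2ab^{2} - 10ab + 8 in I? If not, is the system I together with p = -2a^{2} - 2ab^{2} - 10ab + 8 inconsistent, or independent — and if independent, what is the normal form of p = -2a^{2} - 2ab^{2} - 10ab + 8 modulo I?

First compute the reduced Gröbner basis of I by Buchberger's algorithm.
f_1 = -6a^{2} - 8ab + 4b + 24, LT = a^{2}.
f_2 = 5b, LT = b.
f_3 = -6a^{2} - \tfrac{5}{4}ab^{2} + 5ab + 8b + 24, LT = a^{2}.

The S-polynomials (S(f_1,f_2), S(f_1,f_3), S(f_2,f_3)) all reduce to 0 modulo the current basis, so we have a Gröbner basis.
Inter-reduce: drop elements whose leading term is divisible by another's, tail-reduce, and make monic.
Reduced Gröbner basis: {a^{2} - 4, b}.
Label its elements g_1 = a^{2} - 4, g_2 = b.

Reduce p = -2a^{2} - 2ab^{2} - 10ab + 8 modulo G:
  leading term a^{2}: subtract (-2)·g_1 from -2a^{2} - 2ab^{2} - 10ab + 8 → -2ab^{2} - 10ab
  leading term ab^{2}: subtract (-2ab)·g_2 from -2ab^{2} - 10ab → -10ab
  leading term ab: subtract (-10a)·g_2 from -10ab → 0
  normal form = 0.
Since the normal form is 0, p ∈ I.

-2a^{2} - 2ab^{2} - 10ab + 8 lies in I (it reduces to 0).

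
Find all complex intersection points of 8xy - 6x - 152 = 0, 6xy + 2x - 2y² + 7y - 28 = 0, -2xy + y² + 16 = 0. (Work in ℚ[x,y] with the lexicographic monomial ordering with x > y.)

{(-4, -4)}

Compute a lex Gröbner basis by Buchberger's algorithm.
f_1 = 8xy - 6x - 152, LT = xy.
f_2 = 6xy + 2x - 2y² + 7y - 28, LT = xy.
f_3 = -2xy + y² + 16, LT = xy.

S(f_1,f_2): lcm = xy. S = -13/12x + ⅓y² - 7/6y - 43/3.
  reduce S modulo (f_1, f_2, f_3):
  remainder -13/12x + ⅓y² - 7/6y - 43/3 ≠ 0; add h_4 = -13/12x + ⅓y² - 7/6y - 43/3 to the basis.

S(f_1,f_3): lcm = xy. S = -¾x + ½y² - 11.
  reduce S modulo (f_1, f_2, f_3, h_4):
  remainder 7/26y² + 21/26y - 14/13 ≠ 0; add h_5 = 7/26y² + 21/26y - 14/13 to the basis.

S(f_1,h_4): lcm = xy. S = -¾x + 4/13y³ - 14/13y² - 172/13y - 19.
  reduce S modulo (f_1, f_2, f_3, h_4, h_5):
  remainder -9/2y - 18 ≠ 0; add h_6 = -9/2y - 18 to the basis.

The other S-polynomials (S(f_2,f_3), S(f_2,h_4), S(f_3,h_4), S(f_1,h_5), S(f_2,h_5), S(f_3,h_5), S(h_4,h_5), S(f_1,h_6), S(f_2,h_6), S(f_3,h_6), S(h_4,h_6), S(h_5,h_6)) all reduce to 0 modulo the current basis, so we have a Gröbner basis.
Inter-reduce: drop elements whose leading term is divisible by another's, tail-reduce, and make monic.
Reduced Gröbner basis: {x + 4, y + 4}.

The lex basis is triangular: the last element involves only y. Solving y + 4 = 0 gives y ∈ {-4}; substituting each value into the earlier elements determines the remaining variables.
  y = -4: the earlier basis element becomes x + 4 = 0, giving x = -4 — point (-4, -4).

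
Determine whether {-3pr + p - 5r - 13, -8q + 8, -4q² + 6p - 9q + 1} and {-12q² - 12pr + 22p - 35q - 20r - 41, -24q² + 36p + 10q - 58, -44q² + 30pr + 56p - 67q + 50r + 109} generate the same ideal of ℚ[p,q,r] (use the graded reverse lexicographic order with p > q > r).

Yes, the ideals are equal.

Two ideals are equal iff their reduced Gröbner bases coincide (the reduced basis is unique for a fixed ordering).
Buchberger on the first generating set:
f_1 = -3pr + p - 5r - 13, LT = pr.
f_2 = -8q + 8, LT = q.
f_3 = -4q² + 6p - 9q + 1, LT = q².

S(f_2,f_3): lcm = q². S = 3/2p - 13/4q + ¼.
  leading term p: no divisor's leading term divides it; move 3/2p to the remainder.
  leading term q: subtract (13/32)·f_2 from -13/4q + ¼ → -3
  leading term 1: no divisor's leading term divides it; move -3 to the remainder.
  remainder 3/2p - 3 ≠ 0; add g_4 = 3/2p - 3 to the basis.

S(f_1,g_4): lcm = pr. S = -⅓p + 11/3r + 13/3.
  leading term p: subtract (-2/9)·g_4 from -⅓p + 11/3r + 13/3 → 11/3r + 11/3
  leading term r: no divisor's leading term divides it; move 11/3r to the remainder.
  leading term 1: no divisor's leading term divides it; move 11/3 to the remainder.
  remainder 11/3r + 11/3 ≠ 0; add g_5 = 11/3r + 11/3 to the basis.

The other S-polynomials (S(f_1,f_2), S(f_1,f_3), S(f_2,g_4), S(f_3,g_4), S(f_1,g_5), S(f_2,g_5), S(f_3,g_5), S(g_4,g_5)) all reduce to 0 modulo the current basis, so we have a Gröbner basis.
Inter-reduce: drop elements whose leading term is divisible by another's, tail-reduce, and make monic.
Reduced Gröbner basis: {p - 2, q - 1, r + 1}.

Buchberger on the second generating set:
h_1 = -12q² - 12pr + 22p - 35q - 20r - 41, LT = q².
h_2 = -24q² + 36p + 10q - 58, LT = q².
h_3 = -44q² + 30pr + 56p - 67q + 50r + 109, LT = q².

S(h_1,h_2): lcm = q². S = pr - ⅓p + 10/3q + 5/3r + 1.
  leading term pr: no divisor's leading term divides it; move pr to the remainder.
  leading term p: no divisor's leading term divides it; move -⅓p to the remainder.
  leading term q: no divisor's leading term divides it; move 10/3q to the remainder.
  leading term r: no divisor's leading term divides it; move 5/3r to the remainder.
  leading term 1: no divisor's leading term divides it; move 1 to the remainder.
  remainder pr - ⅓p + 10/3q + 5/3r + 1 ≠ 0; add k_4 = pr - ⅓p + 10/3q + 5/3r + 1 to the basis.

S(h_1,h_3): lcm = q². S = 37/22pr - 37/66p + 46/33q + 185/66r + 389/66.
  leading term pr: subtract (37/22)·k_4 from 37/22pr - 37/66p + 46/33q + 185/66r + 389/66 → -139/33q + 139/33
  leading term q: no divisor's leading term divides it; move -139/33q to the remainder.
  leading term 1: no divisor's leading term divides it; move 139/33 to the remainder.
  remainder -139/33q + 139/33 ≠ 0; add k_5 = -139/33q + 139/33 to the basis.

S(h_1,k_5): lcm = q². S = pr - 11/6p + 47/12q + 5/3r + 41/12.
  leading term pr: subtract (1)·k_4 from pr - 11/6p + 47/12q + 5/3r + 41/12 → -3/2p + 7/12q + 29/12
  leading term p: no divisor's leading term divides it; move -3/2p to the remainder.
  leading term q: subtract (-77/556)·k_5 from 7/12q + 29/12 → 3
  leading term 1: no divisor's leading term divides it; move 3 to the remainder.
  remainder -3/2p + 3 ≠ 0; add k_6 = -3/2p + 3 to the basis.

S(k_4,k_6): lcm = pr. S = -⅓p + 10/3q + 11/3r + 1.
  leading term p: subtract (2/9)·k_6 from -⅓p + 10/3q + 11/3r + 1 → 10/3q + 11/3r + ⅓
  leading term q: subtract (-110/139)·k_5 from 10/3q + 11/3r + ⅓ → 11/3r + 11/3
  leading term r: no divisor's leading term divides it; move 11/3r to the remainder.
  leading term 1: no divisor's leading term divides it; move 11/3 to the remainder.
  remainder 11/3r + 11/3 ≠ 0; add k_7 = 11/3r + 11/3 to the basis.

The other S-polynomials (S(h_2,h_3), S(h_1,k_4), S(h_2,k_4), S(h_3,k_4), S(h_2,k_5), S(h_3,k_5), S(k_4,k_5), S(h_1,k_6), S(h_2,k_6), S(h_3,k_6), S(k_5,k_6), S(h_1,k_7), S(h_2,k_7), S(h_3,k_7), S(k_4,k_7), S(k_5,k_7), S(k_6,k_7)) all reduce to 0 modulo the current basis, so we have a Gröbner basis.
Inter-reduce: drop elements whose leading term is divisible by another's, tail-reduce, and make monic.
Reduced Gröbner basis: {p - 2, q - 1, r + 1}.

Same reduced basis, so the two generating sets span the same ideal.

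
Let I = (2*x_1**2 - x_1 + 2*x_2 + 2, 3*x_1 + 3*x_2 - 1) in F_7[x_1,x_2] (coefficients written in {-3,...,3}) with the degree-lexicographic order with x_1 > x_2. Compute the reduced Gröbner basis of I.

This is the nonlinear analogue of row-reducing a linear system.

f_1 = 2*x_1**2 - x_1 + 2*x_2 + 2, LT = x_1**2.
f_2 = 3*x_1 + 3*x_2 - 1, LT = x_1.

S(f_1,f_2): lcm = x_1**2. S = -x_1*x_2 + x_1 + x_2 + 1.
  reduce S modulo (f_1, f_2):
  remainder x_2**2 + 2*x_2 - 1 ≠ 0; add g_3 = x_2**2 + 2*x_2 - 1 to the basis.

The other S-polynomials (S(f_1,g_3), S(f_2,g_3)) all reduce to 0 modulo the current basis, so we have a Gröbner basis.
Inter-reduce: drop elements whose leading term is divisible by another's, tail-reduce, and make monic.

G = {x_2**2 + 2*x_2 - 1, x_1 + x_2 + 2}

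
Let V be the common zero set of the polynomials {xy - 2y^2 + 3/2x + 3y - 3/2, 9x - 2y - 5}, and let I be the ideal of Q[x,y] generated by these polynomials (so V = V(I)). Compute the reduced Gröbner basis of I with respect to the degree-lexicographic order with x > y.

f_1 = xy - 2y^2 + 3/2x + 3y - 3/2, LT = xy.
f_2 = 9x - 2y - 5, LT = x.

S(f_1,f_2): lcm = xy. S = -16/9y^2 + 3/2x + 32/9y - 3/2.
  reduce S modulo (f_1, f_2):
  remainder -16/9y^2 + 35/9y - 2/3 ≠ 0; add g_3 = -16/9y^2 + 35/9y - 2/3 to the basis.

The other S-polynomials (S(f_1,g_3), S(f_2,g_3)) all reduce to 0 modulo the current basis, so we have a Gröbner basis.
Inter-reduce: drop elements whose leading term is divisible by another's, tail-reduce, and make monic.

G = {y^2 - 35/16y + 3/8, x - 2/9y - 5/9}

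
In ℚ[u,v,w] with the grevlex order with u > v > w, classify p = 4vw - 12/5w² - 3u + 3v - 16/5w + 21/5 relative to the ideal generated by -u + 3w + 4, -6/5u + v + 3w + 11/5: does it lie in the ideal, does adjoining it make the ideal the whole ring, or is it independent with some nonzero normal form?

First compute the reduced Gröbner basis of I by Buchberger's algorithm.
f_1 = -u + 3w + 4, LT = u.
f_2 = -6/5u + v + 3w + 11/5, LT = u.

S(f_1,f_2): lcm = u. S = ⅚v - ½w - 13/6.
  leading term v: no divisor's leading term divides it; move ⅚v to the remainder.
  leading term w: no divisor's leading term divides it; move -½w to the remainder.
  leading term 1: no divisor's leading term divides it; move -13/6 to the remainder.
  remainder ⅚v - ½w - 13/6 ≠ 0; add h_3 = ⅚v - ½w - 13/6 to the basis.

The other S-polynomials (S(f_1,h_3), S(f_2,h_3)) all reduce to 0 modulo the current basis, so we have a Gröbner basis.
Inter-reduce: drop elements whose leading term is divisible by another's, tail-reduce, and make monic.
Reduced Gröbner basis: {u - 3w - 4, v - ⅗w - 13/5}.
Label its elements g_1 = u - 3w - 4, g_2 = v - ⅗w - 13/5.

Reduce p = 4vw - 12/5w² - 3u + 3v - 16/5w + 21/5 modulo G:
  leading term vw: subtract (4w)·g_2 from 4vw - 12/5w² - 3u + 3v - 16/5w + 21/5 → -3u + 3v + 36/5w + 21/5
  leading term u: subtract (-3)·g_1 from -3u + 3v + 36/5w + 21/5 → 3v - 9/5w - 39/5
  leading term v: subtract (3)·g_2 from 3v - 9/5w - 39/5 → 0
  normal form = 0.
Since the normal form is 0, p ∈ I.

4vw - 12/5w² - 3u + 3v - 16/5w + 21/5 lies in I (it reduces to 0).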